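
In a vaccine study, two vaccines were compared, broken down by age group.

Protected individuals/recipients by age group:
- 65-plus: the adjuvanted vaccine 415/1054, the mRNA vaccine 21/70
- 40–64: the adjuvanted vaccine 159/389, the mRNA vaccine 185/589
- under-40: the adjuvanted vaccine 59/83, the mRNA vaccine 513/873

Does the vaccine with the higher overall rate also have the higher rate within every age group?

65-plus: the adjuvanted vaccine 415/1054 = 39.4%, the mRNA vaccine 21/70 = 30.0% → the adjuvanted vaccine
40–64: the adjuvanted vaccine 159/389 = 40.9%, the mRNA vaccine 185/589 = 31.4% → the adjuvanted vaccine
Under-40: the adjuvanted vaccine 59/83 = 71.1%, the mRNA vaccine 513/873 = 58.8% → the adjuvanted vaccine
Overall: the adjuvanted vaccine 633/1526 = 41.5%, the mRNA vaccine 719/1532 = 46.9% → the mRNA vaccine
The adjuvanted vaccine wins each age group but the mRNA vaccine wins overall — the comparison reverses. The adjuvanted vaccine's recipients skew toward 65-plus, which has a lower base rate.

No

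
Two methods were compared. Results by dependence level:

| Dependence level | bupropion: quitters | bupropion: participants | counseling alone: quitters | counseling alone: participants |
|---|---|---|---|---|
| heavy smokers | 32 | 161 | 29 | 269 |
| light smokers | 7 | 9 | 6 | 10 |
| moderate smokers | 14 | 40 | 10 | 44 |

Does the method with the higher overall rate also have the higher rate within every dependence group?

Yes

Heavy smokers: bupropion 32/161 = 19.9%, counseling alone 29/269 = 10.8% → bupropion
Light smokers: bupropion 7/9 = 77.8%, counseling alone 6/10 = 60.0% → bupropion
Moderate smokers: bupropion 14/40 = 35.0%, counseling alone 10/44 = 22.7% → bupropion
Overall: bupropion 53/210 = 25.2%, counseling alone 45/323 = 13.9% → bupropion
Bupropion wins overall and in every dependence group — no reversal.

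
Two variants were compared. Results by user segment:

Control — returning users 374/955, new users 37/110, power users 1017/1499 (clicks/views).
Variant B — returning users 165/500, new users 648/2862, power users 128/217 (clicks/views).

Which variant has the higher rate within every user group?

Returning users: Control 374/955 = 39.2%, Variant B 165/500 = 33.0% → Control
New users: Control 37/110 = 33.6%, Variant B 648/2862 = 22.6% → Control
Power users: Control 1017/1499 = 67.8%, Variant B 128/217 = 59.0% → Control
Control has the higher rate in all 3 groups.

Control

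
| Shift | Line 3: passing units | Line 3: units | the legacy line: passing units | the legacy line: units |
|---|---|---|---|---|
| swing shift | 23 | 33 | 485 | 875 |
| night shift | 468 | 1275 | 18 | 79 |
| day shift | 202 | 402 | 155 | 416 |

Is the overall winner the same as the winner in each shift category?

No

Swing shift: Line 3 23/33 = 69.7%, the legacy line 485/875 = 55.4% → Line 3
Night shift: Line 3 468/1275 = 36.7%, the legacy line 18/79 = 22.8% → Line 3
Day shift: Line 3 202/402 = 50.2%, the legacy line 155/416 = 37.3% → Line 3
Overall: Line 3 693/1710 = 40.5%, the legacy line 658/1370 = 48.0% → the legacy line
Line 3 wins each shift group but the legacy line wins overall — the comparison reverses. Line 3's units skew toward night shift, which has a lower base rate.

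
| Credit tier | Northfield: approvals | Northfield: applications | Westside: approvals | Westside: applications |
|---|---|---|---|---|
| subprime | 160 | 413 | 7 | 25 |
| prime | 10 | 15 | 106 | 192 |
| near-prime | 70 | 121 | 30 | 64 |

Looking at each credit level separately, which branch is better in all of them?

Subprime: Northfield 160/413 = 38.7%, Westside 7/25 = 28.0% → Northfield
Prime: Northfield 10/15 = 66.7%, Westside 106/192 = 55.2% → Northfield
Near-prime: Northfield 70/121 = 57.9%, Westside 30/64 = 46.9% → Northfield
Northfield has the higher rate in all 3 groups.

Northfield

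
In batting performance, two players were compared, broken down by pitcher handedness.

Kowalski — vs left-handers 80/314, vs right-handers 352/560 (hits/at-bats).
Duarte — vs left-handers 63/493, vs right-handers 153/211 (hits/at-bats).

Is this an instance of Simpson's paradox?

Vs left-handers: Kowalski 80/314 = 25.5%, Duarte 63/493 = 12.8% → Kowalski
Vs right-handers: Kowalski 352/560 = 62.9%, Duarte 153/211 = 72.5% → Duarte
Overall: Kowalski 432/874 = 49.4%, Duarte 216/704 = 30.7% → Kowalski
Neither sweeps: Kowalski wins 1 of 2 groups, Duarte wins 1. Kowalski wins overall but not every group — no Simpson reversal.

No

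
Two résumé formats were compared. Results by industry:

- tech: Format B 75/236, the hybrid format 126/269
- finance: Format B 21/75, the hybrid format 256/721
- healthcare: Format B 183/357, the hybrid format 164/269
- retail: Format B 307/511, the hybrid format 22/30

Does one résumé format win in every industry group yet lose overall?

Yes

Tech: Format B 75/236 = 31.8%, the hybrid format 126/269 = 46.8% → the hybrid format
Finance: Format B 21/75 = 28.0%, the hybrid format 256/721 = 35.5% → the hybrid format
Healthcare: Format B 183/357 = 51.3%, the hybrid format 164/269 = 61.0% → the hybrid format
Retail: Format B 307/511 = 60.1%, the hybrid format 22/30 = 73.3% → the hybrid format
Overall: Format B 586/1179 = 49.7%, the hybrid format 568/1289 = 44.1% → Format B
The hybrid format wins each industry group but Format B wins overall — the comparison reverses. The hybrid format's applications skew toward finance, which has a lower base rate.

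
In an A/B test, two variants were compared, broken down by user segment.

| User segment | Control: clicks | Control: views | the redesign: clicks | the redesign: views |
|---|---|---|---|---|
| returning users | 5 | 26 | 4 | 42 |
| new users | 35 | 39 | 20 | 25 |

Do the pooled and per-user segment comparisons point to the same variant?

Yes

Returning users: Control 5/26 = 19.2%, the redesign 4/42 = 9.5% → Control
New users: Control 35/39 = 89.7%, the redesign 20/25 = 80.0% → Control
Overall: Control 40/65 = 61.5%, the redesign 24/67 = 35.8% → Control
Control wins overall and in every user group — no reversal.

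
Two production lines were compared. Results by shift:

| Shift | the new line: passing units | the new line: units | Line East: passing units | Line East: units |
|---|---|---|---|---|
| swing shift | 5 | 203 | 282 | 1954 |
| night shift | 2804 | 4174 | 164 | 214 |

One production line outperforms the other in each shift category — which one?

Swing shift: the new line 5/203 = 2.5%, Line East 282/1954 = 14.4% → Line East
Night shift: the new line 2804/4174 = 67.2%, Line East 164/214 = 76.6% → Line East
Line East has the higher rate in both groups.

Line East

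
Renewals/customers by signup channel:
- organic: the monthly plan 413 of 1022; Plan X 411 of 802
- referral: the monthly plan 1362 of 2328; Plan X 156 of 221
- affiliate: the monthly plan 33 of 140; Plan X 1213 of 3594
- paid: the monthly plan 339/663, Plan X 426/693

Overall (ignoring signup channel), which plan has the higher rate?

the monthly plan

Organic: the monthly plan 413/1022 = 40.4%, Plan X 411/802 = 51.2% → Plan X
Referral: the monthly plan 1362/2328 = 58.5%, Plan X 156/221 = 70.6% → Plan X
Affiliate: the monthly plan 33/140 = 23.6%, Plan X 1213/3594 = 33.8% → Plan X
Paid: the monthly plan 339/663 = 51.1%, Plan X 426/693 = 61.5% → Plan X
Overall: the monthly plan 2147/4153 = 51.7%, Plan X 2206/5310 = 41.5% → the monthly plan
(Plan X wins every signup group but the monthly plan wins overall — Plan X's customers skew toward the low-rate affiliate group.)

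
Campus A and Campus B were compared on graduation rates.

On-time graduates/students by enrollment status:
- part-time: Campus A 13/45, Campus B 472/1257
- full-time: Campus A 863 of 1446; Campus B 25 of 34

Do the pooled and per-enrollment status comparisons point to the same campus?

Part-time: Campus A 13/45 = 28.9%, Campus B 472/1257 = 37.5% → Campus B
Full-time: Campus A 863/1446 = 59.7%, Campus B 25/34 = 73.5% → Campus B
Overall: Campus A 876/1491 = 58.8%, Campus B 497/1291 = 38.5% → Campus A
Campus B wins each enrollment group but Campus A wins overall — the comparison reverses. Campus B's students skew toward part-time, which has a lower base rate.

No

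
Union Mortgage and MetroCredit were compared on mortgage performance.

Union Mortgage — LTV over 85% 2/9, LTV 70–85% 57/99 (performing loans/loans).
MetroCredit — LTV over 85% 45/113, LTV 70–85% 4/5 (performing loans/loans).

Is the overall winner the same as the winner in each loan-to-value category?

No

LTV over 85%: Union Mortgage 2/9 = 22.2%, MetroCredit 45/113 = 39.8% → MetroCredit
LTV 70–85%: Union Mortgage 57/99 = 57.6%, MetroCredit 4/5 = 80.0% → MetroCredit
Overall: Union Mortgage 59/108 = 54.6%, MetroCredit 49/118 = 41.5% → Union Mortgage
MetroCredit wins each loan-to-value group but Union Mortgage wins overall — the comparison reverses. MetroCredit's loans skew toward LTV over 85%, which has a lower base rate.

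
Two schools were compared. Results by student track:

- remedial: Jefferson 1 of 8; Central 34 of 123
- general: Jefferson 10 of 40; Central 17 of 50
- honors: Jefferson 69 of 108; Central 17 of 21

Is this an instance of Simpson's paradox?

Remedial: Jefferson 1/8 = 12.5%, Central 34/123 = 27.6% → Central
General: Jefferson 10/40 = 25.0%, Central 17/50 = 34.0% → Central
Honors: Jefferson 69/108 = 63.9%, Central 17/21 = 81.0% → Central
Overall: Jefferson 80/156 = 51.3%, Central 68/194 = 35.1% → Jefferson
Central wins each student group but Jefferson wins overall — the comparison reverses. Central's students skew toward remedial, which has a lower base rate.

Yes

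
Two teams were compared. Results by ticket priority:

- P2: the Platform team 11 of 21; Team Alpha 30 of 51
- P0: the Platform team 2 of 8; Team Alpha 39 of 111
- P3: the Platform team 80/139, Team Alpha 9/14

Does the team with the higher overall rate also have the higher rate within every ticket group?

P2: the Platform team 11/21 = 52.4%, Team Alpha 30/51 = 58.8% → Team Alpha
P0: the Platform team 2/8 = 25.0%, Team Alpha 39/111 = 35.1% → Team Alpha
P3: the Platform team 80/139 = 57.6%, Team Alpha 9/14 = 64.3% → Team Alpha
Overall: the Platform team 93/168 = 55.4%, Team Alpha 78/176 = 44.3% → the Platform team
Team Alpha wins each ticket group but the Platform team wins overall — the comparison reverses. Team Alpha's tickets skew toward P0, which has a lower base rate.

No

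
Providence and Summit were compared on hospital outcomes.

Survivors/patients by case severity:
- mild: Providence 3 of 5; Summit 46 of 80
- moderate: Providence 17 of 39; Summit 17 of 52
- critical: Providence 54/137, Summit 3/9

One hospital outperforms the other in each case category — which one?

Providence

Mild: Providence 3/5 = 60.0%, Summit 46/80 = 57.5% → Providence
Moderate: Providence 17/39 = 43.6%, Summit 17/52 = 32.7% → Providence
Critical: Providence 54/137 = 39.4%, Summit 3/9 = 33.3% → Providence
Providence has the higher rate in all 3 groups.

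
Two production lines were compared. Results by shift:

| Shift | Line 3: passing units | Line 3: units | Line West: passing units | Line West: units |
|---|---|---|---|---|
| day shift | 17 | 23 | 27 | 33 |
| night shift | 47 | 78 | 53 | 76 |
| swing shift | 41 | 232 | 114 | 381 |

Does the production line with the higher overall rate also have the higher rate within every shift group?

Yes

Day shift: Line 3 17/23 = 73.9%, Line West 27/33 = 81.8% → Line West
Night shift: Line 3 47/78 = 60.3%, Line West 53/76 = 69.7% → Line West
Swing shift: Line 3 41/232 = 17.7%, Line West 114/381 = 29.9% → Line West
Overall: Line 3 105/333 = 31.5%, Line West 194/490 = 39.6% → Line West
Line West wins overall and in every shift group — no reversal.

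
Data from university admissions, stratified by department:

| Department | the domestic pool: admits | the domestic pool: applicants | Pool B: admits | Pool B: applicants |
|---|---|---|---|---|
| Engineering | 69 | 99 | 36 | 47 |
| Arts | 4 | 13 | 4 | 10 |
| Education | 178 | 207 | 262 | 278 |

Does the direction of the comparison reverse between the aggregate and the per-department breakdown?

Engineering: the domestic pool 69/99 = 69.7%, Pool B 36/47 = 76.6% → Pool B
Arts: the domestic pool 4/13 = 30.8%, Pool B 4/10 = 40.0% → Pool B
Education: the domestic pool 178/207 = 86.0%, Pool B 262/278 = 94.2% → Pool B
Overall: the domestic pool 251/319 = 78.7%, Pool B 302/335 = 90.1% → Pool B
Pool B wins overall and in every department group — no reversal.

No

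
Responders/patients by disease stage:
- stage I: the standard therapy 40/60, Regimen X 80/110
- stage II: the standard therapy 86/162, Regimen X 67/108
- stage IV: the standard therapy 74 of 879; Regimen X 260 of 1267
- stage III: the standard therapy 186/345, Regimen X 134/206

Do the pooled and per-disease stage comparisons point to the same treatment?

Stage I: the standard therapy 40/60 = 66.7%, Regimen X 80/110 = 72.7% → Regimen X
Stage II: the standard therapy 86/162 = 53.1%, Regimen X 67/108 = 62.0% → Regimen X
Stage IV: the standard therapy 74/879 = 8.4%, Regimen X 260/1267 = 20.5% → Regimen X
Stage III: the standard therapy 186/345 = 53.9%, Regimen X 134/206 = 65.0% → Regimen X
Overall: the standard therapy 386/1446 = 26.7%, Regimen X 541/1691 = 32.0% → Regimen X
Regimen X wins overall and in every disease group — no reversal.

Yes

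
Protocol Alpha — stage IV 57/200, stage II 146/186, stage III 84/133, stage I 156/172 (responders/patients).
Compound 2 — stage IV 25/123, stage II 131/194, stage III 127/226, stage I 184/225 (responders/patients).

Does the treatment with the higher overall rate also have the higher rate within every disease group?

Stage IV: Protocol Alpha 57/200 = 28.5%, Compound 2 25/123 = 20.3% → Protocol Alpha
Stage II: Protocol Alpha 146/186 = 78.5%, Compound 2 131/194 = 67.5% → Protocol Alpha
Stage III: Protocol Alpha 84/133 = 63.2%, Compound 2 127/226 = 56.2% → Protocol Alpha
Stage I: Protocol Alpha 156/172 = 90.7%, Compound 2 184/225 = 81.8% → Protocol Alpha
Overall: Protocol Alpha 443/691 = 64.1%, Compound 2 467/768 = 60.8% → Protocol Alpha
Protocol Alpha wins overall and in every disease group — no reversal.

Yes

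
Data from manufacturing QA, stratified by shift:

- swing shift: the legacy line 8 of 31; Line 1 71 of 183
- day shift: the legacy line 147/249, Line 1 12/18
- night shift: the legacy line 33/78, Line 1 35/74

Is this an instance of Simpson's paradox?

Yes

Swing shift: the legacy line 8/31 = 25.8%, Line 1 71/183 = 38.8% → Line 1
Day shift: the legacy line 147/249 = 59.0%, Line 1 12/18 = 66.7% → Line 1
Night shift: the legacy line 33/78 = 42.3%, Line 1 35/74 = 47.3% → Line 1
Overall: the legacy line 188/358 = 52.5%, Line 1 118/275 = 42.9% → the legacy line
Line 1 wins each shift group but the legacy line wins overall — the comparison reverses. Line 1's units skew toward swing shift, which has a lower base rate.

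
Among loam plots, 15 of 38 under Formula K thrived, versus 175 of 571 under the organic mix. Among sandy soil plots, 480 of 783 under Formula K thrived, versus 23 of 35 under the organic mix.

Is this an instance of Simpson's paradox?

Loam: Formula K 15/38 = 39.5%, the organic mix 175/571 = 30.6% → Formula K
Sandy soil: Formula K 480/783 = 61.3%, the organic mix 23/35 = 65.7% → the organic mix
Overall: Formula K 495/821 = 60.3%, the organic mix 198/606 = 32.7% → Formula K
Neither sweeps: Formula K wins 1 of 2 groups, the organic mix wins 1. Formula K wins overall but not every group — no Simpson reversal.

No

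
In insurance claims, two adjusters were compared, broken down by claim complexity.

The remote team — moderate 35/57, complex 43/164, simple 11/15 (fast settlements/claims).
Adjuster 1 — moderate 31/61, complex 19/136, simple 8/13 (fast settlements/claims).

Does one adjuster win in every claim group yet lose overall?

Moderate: the remote team 35/57 = 61.4%, Adjuster 1 31/61 = 50.8% → the remote team
Complex: the remote team 43/164 = 26.2%, Adjuster 1 19/136 = 14.0% → the remote team
Simple: the remote team 11/15 = 73.3%, Adjuster 1 8/13 = 61.5% → the remote team
Overall: the remote team 89/236 = 37.7%, Adjuster 1 58/210 = 27.6% → the remote team
The remote team wins overall and in every claim group — no reversal.

No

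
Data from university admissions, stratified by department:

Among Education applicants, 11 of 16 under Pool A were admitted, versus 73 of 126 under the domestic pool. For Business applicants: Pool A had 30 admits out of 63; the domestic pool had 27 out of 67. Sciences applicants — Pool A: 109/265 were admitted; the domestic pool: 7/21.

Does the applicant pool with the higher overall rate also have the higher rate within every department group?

No

Education: Pool A 11/16 = 68.8%, the domestic pool 73/126 = 57.9% → Pool A
Business: Pool A 30/63 = 47.6%, the domestic pool 27/67 = 40.3% → Pool A
Sciences: Pool A 109/265 = 41.1%, the domestic pool 7/21 = 33.3% → Pool A
Overall: Pool A 150/344 = 43.6%, the domestic pool 107/214 = 50.0% → the domestic pool
Pool A wins each department group but the domestic pool wins overall — the comparison reverses. Pool A's applicants skew toward Sciences, which has a lower base rate.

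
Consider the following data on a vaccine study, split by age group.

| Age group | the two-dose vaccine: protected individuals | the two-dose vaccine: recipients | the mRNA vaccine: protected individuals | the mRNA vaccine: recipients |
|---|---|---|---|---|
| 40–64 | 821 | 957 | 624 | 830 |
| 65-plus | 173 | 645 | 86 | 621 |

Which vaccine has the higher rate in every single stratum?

40–64: the two-dose vaccine 821/957 = 85.8%, the mRNA vaccine 624/830 = 75.2% → the two-dose vaccine
65-plus: the two-dose vaccine 173/645 = 26.8%, the mRNA vaccine 86/621 = 13.8% → the two-dose vaccine
The two-dose vaccine has the higher rate in both groups.

the two-dose vaccine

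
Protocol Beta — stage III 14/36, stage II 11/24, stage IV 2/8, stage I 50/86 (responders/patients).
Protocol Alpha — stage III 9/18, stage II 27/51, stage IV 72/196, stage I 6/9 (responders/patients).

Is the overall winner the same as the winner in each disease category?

No

Stage III: Protocol Beta 14/36 = 38.9%, Protocol Alpha 9/18 = 50.0% → Protocol Alpha
Stage II: Protocol Beta 11/24 = 45.8%, Protocol Alpha 27/51 = 52.9% → Protocol Alpha
Stage IV: Protocol Beta 2/8 = 25.0%, Protocol Alpha 72/196 = 36.7% → Protocol Alpha
Stage I: Protocol Beta 50/86 = 58.1%, Protocol Alpha 6/9 = 66.7% → Protocol Alpha
Overall: Protocol Beta 77/154 = 50.0%, Protocol Alpha 114/274 = 41.6% → Protocol Beta
Protocol Alpha wins each disease group but Protocol Beta wins overall — the comparison reverses. Protocol Alpha's patients skew toward stage IV, which has a lower base rate.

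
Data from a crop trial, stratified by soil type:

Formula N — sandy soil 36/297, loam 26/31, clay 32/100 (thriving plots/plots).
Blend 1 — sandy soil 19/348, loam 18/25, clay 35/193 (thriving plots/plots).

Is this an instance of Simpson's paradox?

Sandy soil: Formula N 36/297 = 12.1%, Blend 1 19/348 = 5.5% → Formula N
Loam: Formula N 26/31 = 83.9%, Blend 1 18/25 = 72.0% → Formula N
Clay: Formula N 32/100 = 32.0%, Blend 1 35/193 = 18.1% → Formula N
Overall: Formula N 94/428 = 22.0%, Blend 1 72/566 = 12.7% → Formula N
Formula N wins overall and in every soil group — no reversal.

No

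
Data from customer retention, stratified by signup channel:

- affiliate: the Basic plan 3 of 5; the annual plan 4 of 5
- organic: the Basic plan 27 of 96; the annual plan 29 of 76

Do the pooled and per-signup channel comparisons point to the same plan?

Affiliate: the Basic plan 3/5 = 60.0%, the annual plan 4/5 = 80.0% → the annual plan
Organic: the Basic plan 27/96 = 28.1%, the annual plan 29/76 = 38.2% → the annual plan
Overall: the Basic plan 30/101 = 29.7%, the annual plan 33/81 = 40.7% → the annual plan
The annual plan wins overall and in every signup group — no reversal.

Yes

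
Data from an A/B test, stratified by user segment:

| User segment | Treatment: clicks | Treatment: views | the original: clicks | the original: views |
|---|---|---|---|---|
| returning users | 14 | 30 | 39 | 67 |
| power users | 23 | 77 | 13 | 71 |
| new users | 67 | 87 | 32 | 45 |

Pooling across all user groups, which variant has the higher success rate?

Treatment

Returning users: Treatment 14/30 = 46.7%, the original 39/67 = 58.2% → the original
Power users: Treatment 23/77 = 29.9%, the original 13/71 = 18.3% → Treatment
New users: Treatment 67/87 = 77.0%, the original 32/45 = 71.1% → Treatment
Overall: Treatment 104/194 = 53.6%, the original 84/183 = 45.9% → Treatment
(Neither sweeps every user group, but Treatment has the higher pooled rate.)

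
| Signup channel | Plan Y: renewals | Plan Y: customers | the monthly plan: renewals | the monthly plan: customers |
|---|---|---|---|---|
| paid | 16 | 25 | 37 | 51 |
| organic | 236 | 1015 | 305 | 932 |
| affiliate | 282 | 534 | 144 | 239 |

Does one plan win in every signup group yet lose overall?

No

Paid: Plan Y 16/25 = 64.0%, the monthly plan 37/51 = 72.5% → the monthly plan
Organic: Plan Y 236/1015 = 23.3%, the monthly plan 305/932 = 32.7% → the monthly plan
Affiliate: Plan Y 282/534 = 52.8%, the monthly plan 144/239 = 60.3% → the monthly plan
Overall: Plan Y 534/1574 = 33.9%, the monthly plan 486/1222 = 39.8% → the monthly plan
The monthly plan wins overall and in every signup group — no reversal.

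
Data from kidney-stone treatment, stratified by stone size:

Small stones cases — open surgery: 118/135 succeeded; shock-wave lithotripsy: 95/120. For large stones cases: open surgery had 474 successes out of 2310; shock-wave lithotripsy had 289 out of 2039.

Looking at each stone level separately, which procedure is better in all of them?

Small stones: open surgery 118/135 = 87.4%, shock-wave lithotripsy 95/120 = 79.2% → open surgery
Large stones: open surgery 474/2310 = 20.5%, shock-wave lithotripsy 289/2039 = 14.2% → open surgery
Open surgery has the higher rate in both groups.

open surgery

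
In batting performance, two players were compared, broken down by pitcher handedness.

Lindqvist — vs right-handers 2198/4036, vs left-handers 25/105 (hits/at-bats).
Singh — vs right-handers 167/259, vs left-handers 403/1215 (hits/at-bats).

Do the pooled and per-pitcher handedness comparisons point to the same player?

Vs right-handers: Lindqvist 2198/4036 = 54.5%, Singh 167/259 = 64.5% → Singh
Vs left-handers: Lindqvist 25/105 = 23.8%, Singh 403/1215 = 33.2% → Singh
Overall: Lindqvist 2223/4141 = 53.7%, Singh 570/1474 = 38.7% → Lindqvist
Singh wins each pitcher group but Lindqvist wins overall — the comparison reverses. Singh's at-bats skew toward vs left-handers, which has a lower base rate.

No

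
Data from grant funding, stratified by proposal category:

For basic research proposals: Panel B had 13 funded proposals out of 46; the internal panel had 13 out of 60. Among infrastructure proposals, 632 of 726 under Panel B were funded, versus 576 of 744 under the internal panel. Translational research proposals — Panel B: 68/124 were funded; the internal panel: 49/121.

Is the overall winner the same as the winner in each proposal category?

Basic research: Panel B 13/46 = 28.3%, the internal panel 13/60 = 21.7% → Panel B
Infrastructure: Panel B 632/726 = 87.1%, the internal panel 576/744 = 77.4% → Panel B
Translational research: Panel B 68/124 = 54.8%, the internal panel 49/121 = 40.5% → Panel B
Overall: Panel B 713/896 = 79.6%, the internal panel 638/925 = 69.0% → Panel B
Panel B wins overall and in every proposal group — no reversal.

Yes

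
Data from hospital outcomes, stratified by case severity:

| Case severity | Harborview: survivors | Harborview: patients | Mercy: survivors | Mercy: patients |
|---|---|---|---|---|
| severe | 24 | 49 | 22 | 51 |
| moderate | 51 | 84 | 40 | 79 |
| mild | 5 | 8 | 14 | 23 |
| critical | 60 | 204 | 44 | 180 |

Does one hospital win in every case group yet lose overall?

Severe: Harborview 24/49 = 49.0%, Mercy 22/51 = 43.1% → Harborview
Moderate: Harborview 51/84 = 60.7%, Mercy 40/79 = 50.6% → Harborview
Mild: Harborview 5/8 = 62.5%, Mercy 14/23 = 60.9% → Harborview
Critical: Harborview 60/204 = 29.4%, Mercy 44/180 = 24.4% → Harborview
Overall: Harborview 140/345 = 40.6%, Mercy 120/333 = 36.0% → Harborview
Harborview wins overall and in every case group — no reversal.

No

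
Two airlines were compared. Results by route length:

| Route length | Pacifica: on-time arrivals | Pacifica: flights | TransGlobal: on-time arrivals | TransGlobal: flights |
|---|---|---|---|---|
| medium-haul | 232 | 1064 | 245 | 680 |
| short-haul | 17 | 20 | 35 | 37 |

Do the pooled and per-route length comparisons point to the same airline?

Medium-haul: Pacifica 232/1064 = 21.8%, TransGlobal 245/680 = 36.0% → TransGlobal
Short-haul: Pacifica 17/20 = 85.0%, TransGlobal 35/37 = 94.6% → TransGlobal
Overall: Pacifica 249/1084 = 23.0%, TransGlobal 280/717 = 39.1% → TransGlobal
TransGlobal wins overall and in every route group — no reversal.

Yes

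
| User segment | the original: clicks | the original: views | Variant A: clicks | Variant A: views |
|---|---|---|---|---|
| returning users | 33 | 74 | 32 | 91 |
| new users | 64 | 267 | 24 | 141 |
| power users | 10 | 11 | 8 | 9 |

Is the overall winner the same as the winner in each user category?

Yes

Returning users: the original 33/74 = 44.6%, Variant A 32/91 = 35.2% → the original
New users: the original 64/267 = 24.0%, Variant A 24/141 = 17.0% → the original
Power users: the original 10/11 = 90.9%, Variant A 8/9 = 88.9% → the original
Overall: the original 107/352 = 30.4%, Variant A 64/241 = 26.6% → the original
The original wins overall and in every user group — no reversal.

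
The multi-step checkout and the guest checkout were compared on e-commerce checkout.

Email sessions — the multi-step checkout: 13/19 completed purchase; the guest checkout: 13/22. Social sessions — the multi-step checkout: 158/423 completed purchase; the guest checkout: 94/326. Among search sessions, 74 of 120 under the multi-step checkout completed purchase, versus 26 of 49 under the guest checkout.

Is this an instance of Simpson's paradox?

Email: the multi-step checkout 13/19 = 68.4%, the guest checkout 13/22 = 59.1% → the multi-step checkout
Social: the multi-step checkout 158/423 = 37.4%, the guest checkout 94/326 = 28.8% → the multi-step checkout
Search: the multi-step checkout 74/120 = 61.7%, the guest checkout 26/49 = 53.1% → the multi-step checkout
Overall: the multi-step checkout 245/562 = 43.6%, the guest checkout 133/397 = 33.5% → the multi-step checkout
The multi-step checkout wins overall and in every traffic group — no reversal.

No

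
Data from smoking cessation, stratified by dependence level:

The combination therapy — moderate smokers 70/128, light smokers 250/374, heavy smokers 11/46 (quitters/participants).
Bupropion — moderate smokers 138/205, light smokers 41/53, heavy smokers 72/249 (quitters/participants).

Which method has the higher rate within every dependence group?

bupropion

Moderate smokers: the combination therapy 70/128 = 54.7%, bupropion 138/205 = 67.3% → bupropion
Light smokers: the combination therapy 250/374 = 66.8%, bupropion 41/53 = 77.4% → bupropion
Heavy smokers: the combination therapy 11/46 = 23.9%, bupropion 72/249 = 28.9% → bupropion
Bupropion has the higher rate in all 3 groups.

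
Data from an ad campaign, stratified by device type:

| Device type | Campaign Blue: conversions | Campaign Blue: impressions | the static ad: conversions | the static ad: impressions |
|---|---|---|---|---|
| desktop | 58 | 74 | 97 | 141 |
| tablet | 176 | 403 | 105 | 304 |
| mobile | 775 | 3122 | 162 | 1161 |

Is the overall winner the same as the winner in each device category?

Yes

Desktop: Campaign Blue 58/74 = 78.4%, the static ad 97/141 = 68.8% → Campaign Blue
Tablet: Campaign Blue 176/403 = 43.7%, the static ad 105/304 = 34.5% → Campaign Blue
Mobile: Campaign Blue 775/3122 = 24.8%, the static ad 162/1161 = 14.0% → Campaign Blue
Overall: Campaign Blue 1009/3599 = 28.0%, the static ad 364/1606 = 22.7% → Campaign Blue
Campaign Blue wins overall and in every device group — no reversal.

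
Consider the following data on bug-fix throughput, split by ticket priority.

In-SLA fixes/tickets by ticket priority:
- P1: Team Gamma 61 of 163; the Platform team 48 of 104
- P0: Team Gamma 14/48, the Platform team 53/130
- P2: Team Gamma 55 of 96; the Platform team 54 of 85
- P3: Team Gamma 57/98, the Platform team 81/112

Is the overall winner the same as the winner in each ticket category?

P1: Team Gamma 61/163 = 37.4%, the Platform team 48/104 = 46.2% → the Platform team
P0: Team Gamma 14/48 = 29.2%, the Platform team 53/130 = 40.8% → the Platform team
P2: Team Gamma 55/96 = 57.3%, the Platform team 54/85 = 63.5% → the Platform team
P3: Team Gamma 57/98 = 58.2%, the Platform team 81/112 = 72.3% → the Platform team
Overall: Team Gamma 187/405 = 46.2%, the Platform team 236/431 = 54.8% → the Platform team
The Platform team wins overall and in every ticket group — no reversal.

Yes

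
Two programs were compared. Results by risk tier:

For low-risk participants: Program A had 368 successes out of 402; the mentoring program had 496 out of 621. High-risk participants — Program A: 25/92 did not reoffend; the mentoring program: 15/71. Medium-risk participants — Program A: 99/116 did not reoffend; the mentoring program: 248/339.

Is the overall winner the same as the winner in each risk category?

Yes

Low-risk: Program A 368/402 = 91.5%, the mentoring program 496/621 = 79.9% → Program A
High-risk: Program A 25/92 = 27.2%, the mentoring program 15/71 = 21.1% → Program A
Medium-risk: Program A 99/116 = 85.3%, the mentoring program 248/339 = 73.2% → Program A
Overall: Program A 492/610 = 80.7%, the mentoring program 759/1031 = 73.6% → Program A
Program A wins overall and in every risk group — no reversal.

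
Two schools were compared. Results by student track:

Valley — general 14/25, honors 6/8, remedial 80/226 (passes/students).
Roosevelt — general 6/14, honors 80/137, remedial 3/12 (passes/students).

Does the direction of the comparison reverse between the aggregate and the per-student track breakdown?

Yes

General: Valley 14/25 = 56.0%, Roosevelt 6/14 = 42.9% → Valley
Honors: Valley 6/8 = 75.0%, Roosevelt 80/137 = 58.4% → Valley
Remedial: Valley 80/226 = 35.4%, Roosevelt 3/12 = 25.0% → Valley
Overall: Valley 100/259 = 38.6%, Roosevelt 89/163 = 54.6% → Roosevelt
Valley wins each student group but Roosevelt wins overall — the comparison reverses. Valley's students skew toward remedial, which has a lower base rate.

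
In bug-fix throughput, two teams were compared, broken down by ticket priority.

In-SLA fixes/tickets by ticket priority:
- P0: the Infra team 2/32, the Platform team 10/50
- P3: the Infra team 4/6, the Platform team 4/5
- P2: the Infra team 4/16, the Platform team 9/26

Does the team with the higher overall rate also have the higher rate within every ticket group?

Yes

P0: the Infra team 2/32 = 6.2%, the Platform team 10/50 = 20.0% → the Platform team
P3: the Infra team 4/6 = 66.7%, the Platform team 4/5 = 80.0% → the Platform team
P2: the Infra team 4/16 = 25.0%, the Platform team 9/26 = 34.6% → the Platform team
Overall: the Infra team 10/54 = 18.5%, the Platform team 23/81 = 28.4% → the Platform team
The Platform team wins overall and in every ticket group — no reversal.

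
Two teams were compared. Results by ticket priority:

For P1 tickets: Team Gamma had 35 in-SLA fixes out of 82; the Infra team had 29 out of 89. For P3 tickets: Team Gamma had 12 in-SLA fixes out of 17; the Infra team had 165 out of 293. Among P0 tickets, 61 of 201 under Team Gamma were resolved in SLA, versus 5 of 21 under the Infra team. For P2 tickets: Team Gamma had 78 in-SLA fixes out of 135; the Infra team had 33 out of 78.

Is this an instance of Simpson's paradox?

P1: Team Gamma 35/82 = 42.7%, the Infra team 29/89 = 32.6% → Team Gamma
P3: Team Gamma 12/17 = 70.6%, the Infra team 165/293 = 56.3% → Team Gamma
P0: Team Gamma 61/201 = 30.3%, the Infra team 5/21 = 23.8% → Team Gamma
P2: Team Gamma 78/135 = 57.8%, the Infra team 33/78 = 42.3% → Team Gamma
Overall: Team Gamma 186/435 = 42.8%, the Infra team 232/481 = 48.2% → the Infra team
Team Gamma wins each ticket group but the Infra team wins overall — the comparison reverses. Team Gamma's tickets skew toward P0, which has a lower base rate.

Yes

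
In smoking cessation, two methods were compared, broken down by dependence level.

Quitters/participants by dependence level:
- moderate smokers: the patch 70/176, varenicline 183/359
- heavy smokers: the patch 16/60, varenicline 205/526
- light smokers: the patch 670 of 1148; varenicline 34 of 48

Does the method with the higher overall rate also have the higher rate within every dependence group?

No

Moderate smokers: the patch 70/176 = 39.8%, varenicline 183/359 = 51.0% → varenicline
Heavy smokers: the patch 16/60 = 26.7%, varenicline 205/526 = 39.0% → varenicline
Light smokers: the patch 670/1148 = 58.4%, varenicline 34/48 = 70.8% → varenicline
Overall: the patch 756/1384 = 54.6%, varenicline 422/933 = 45.2% → the patch
Varenicline wins each dependence group but the patch wins overall — the comparison reverses. Varenicline's participants skew toward heavy smokers, which has a lower base rate.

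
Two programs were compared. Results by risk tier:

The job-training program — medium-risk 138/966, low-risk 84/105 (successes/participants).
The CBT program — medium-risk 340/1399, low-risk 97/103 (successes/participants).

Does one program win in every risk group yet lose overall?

Medium-risk: the job-training program 138/966 = 14.3%, the CBT program 340/1399 = 24.3% → the CBT program
Low-risk: the job-training program 84/105 = 80.0%, the CBT program 97/103 = 94.2% → the CBT program
Overall: the job-training program 222/1071 = 20.7%, the CBT program 437/1502 = 29.1% → the CBT program
The CBT program wins overall and in every risk group — no reversal.

No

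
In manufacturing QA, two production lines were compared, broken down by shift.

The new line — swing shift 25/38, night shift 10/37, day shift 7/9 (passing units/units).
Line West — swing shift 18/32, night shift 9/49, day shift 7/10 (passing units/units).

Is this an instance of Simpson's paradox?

No

Swing shift: the new line 25/38 = 65.8%, Line West 18/32 = 56.2% → the new line
Night shift: the new line 10/37 = 27.0%, Line West 9/49 = 18.4% → the new line
Day shift: the new line 7/9 = 77.8%, Line West 7/10 = 70.0% → the new line
Overall: the new line 42/84 = 50.0%, Line West 34/91 = 37.4% → the new line
The new line wins overall and in every shift group — no reversal.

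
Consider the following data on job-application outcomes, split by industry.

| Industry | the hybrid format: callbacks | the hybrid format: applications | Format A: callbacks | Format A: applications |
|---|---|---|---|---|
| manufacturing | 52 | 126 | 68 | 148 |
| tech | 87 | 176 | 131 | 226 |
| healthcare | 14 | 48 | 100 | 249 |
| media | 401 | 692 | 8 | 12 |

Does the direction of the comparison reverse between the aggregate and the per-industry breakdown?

Manufacturing: the hybrid format 52/126 = 41.3%, Format A 68/148 = 45.9% → Format A
Tech: the hybrid format 87/176 = 49.4%, Format A 131/226 = 58.0% → Format A
Healthcare: the hybrid format 14/48 = 29.2%, Format A 100/249 = 40.2% → Format A
Media: the hybrid format 401/692 = 57.9%, Format A 8/12 = 66.7% → Format A
Overall: the hybrid format 554/1042 = 53.2%, Format A 307/635 = 48.3% → the hybrid format
Format A wins each industry group but the hybrid format wins overall — the comparison reverses. Format A's applications skew toward healthcare, which has a lower base rate.

Yes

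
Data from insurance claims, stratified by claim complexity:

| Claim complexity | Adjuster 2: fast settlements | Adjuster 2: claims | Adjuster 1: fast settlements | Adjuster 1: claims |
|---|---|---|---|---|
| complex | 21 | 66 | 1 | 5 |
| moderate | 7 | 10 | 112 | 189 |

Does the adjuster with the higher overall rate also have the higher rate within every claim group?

No

Complex: Adjuster 2 21/66 = 31.8%, Adjuster 1 1/5 = 20.0% → Adjuster 2
Moderate: Adjuster 2 7/10 = 70.0%, Adjuster 1 112/189 = 59.3% → Adjuster 2
Overall: Adjuster 2 28/76 = 36.8%, Adjuster 1 113/194 = 58.2% → Adjuster 1
Adjuster 2 wins each claim group but Adjuster 1 wins overall — the comparison reverses. Adjuster 2's claims skew toward complex, which has a lower base rate.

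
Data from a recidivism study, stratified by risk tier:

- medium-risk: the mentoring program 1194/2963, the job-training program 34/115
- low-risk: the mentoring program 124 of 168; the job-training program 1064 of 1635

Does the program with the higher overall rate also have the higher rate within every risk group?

Medium-risk: the mentoring program 1194/2963 = 40.3%, the job-training program 34/115 = 29.6% → the mentoring program
Low-risk: the mentoring program 124/168 = 73.8%, the job-training program 1064/1635 = 65.1% → the mentoring program
Overall: the mentoring program 1318/3131 = 42.1%, the job-training program 1098/1750 = 62.7% → the job-training program
The mentoring program wins each risk group but the job-training program wins overall — the comparison reverses. The mentoring program's participants skew toward medium-risk, which has a lower base rate.

No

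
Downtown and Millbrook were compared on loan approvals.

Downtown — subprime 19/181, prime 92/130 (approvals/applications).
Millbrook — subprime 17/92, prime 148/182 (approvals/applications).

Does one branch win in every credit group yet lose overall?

Subprime: Downtown 19/181 = 10.5%, Millbrook 17/92 = 18.5% → Millbrook
Prime: Downtown 92/130 = 70.8%, Millbrook 148/182 = 81.3% → Millbrook
Overall: Downtown 111/311 = 35.7%, Millbrook 165/274 = 60.2% → Millbrook
Millbrook wins overall and in every credit group — no reversal.

No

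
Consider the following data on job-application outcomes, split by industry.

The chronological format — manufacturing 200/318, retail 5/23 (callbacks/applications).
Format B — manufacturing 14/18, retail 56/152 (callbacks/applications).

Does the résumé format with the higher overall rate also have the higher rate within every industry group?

Manufacturing: the chronological format 200/318 = 62.9%, Format B 14/18 = 77.8% → Format B
Retail: the chronological format 5/23 = 21.7%, Format B 56/152 = 36.8% → Format B
Overall: the chronological format 205/341 = 60.1%, Format B 70/170 = 41.2% → the chronological format
Format B wins each industry group but the chronological format wins overall — the comparison reverses. Format B's applications skew toward retail, which has a lower base rate.

No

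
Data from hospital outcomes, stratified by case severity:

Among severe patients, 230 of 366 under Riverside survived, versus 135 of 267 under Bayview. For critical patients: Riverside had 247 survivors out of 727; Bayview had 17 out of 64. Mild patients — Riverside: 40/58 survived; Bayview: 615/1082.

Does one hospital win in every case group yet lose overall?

Yes

Severe: Riverside 230/366 = 62.8%, Bayview 135/267 = 50.6% → Riverside
Critical: Riverside 247/727 = 34.0%, Bayview 17/64 = 26.6% → Riverside
Mild: Riverside 40/58 = 69.0%, Bayview 615/1082 = 56.8% → Riverside
Overall: Riverside 517/1151 = 44.9%, Bayview 767/1413 = 54.3% → Bayview
Riverside wins each case group but Bayview wins overall — the comparison reverses. Riverside's patients skew toward critical, which has a lower base rate.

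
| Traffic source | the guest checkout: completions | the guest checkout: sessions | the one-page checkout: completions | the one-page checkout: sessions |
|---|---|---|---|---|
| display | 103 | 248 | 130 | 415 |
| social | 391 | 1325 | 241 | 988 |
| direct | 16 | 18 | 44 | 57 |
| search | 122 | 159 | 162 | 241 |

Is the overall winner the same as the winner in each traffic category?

Yes

Display: the guest checkout 103/248 = 41.5%, the one-page checkout 130/415 = 31.3% → the guest checkout
Social: the guest checkout 391/1325 = 29.5%, the one-page checkout 241/988 = 24.4% → the guest checkout
Direct: the guest checkout 16/18 = 88.9%, the one-page checkout 44/57 = 77.2% → the guest checkout
Search: the guest checkout 122/159 = 76.7%, the one-page checkout 162/241 = 67.2% → the guest checkout
Overall: the guest checkout 632/1750 = 36.1%, the one-page checkout 577/1701 = 33.9% → the guest checkout
The guest checkout wins overall and in every traffic group — no reversal.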